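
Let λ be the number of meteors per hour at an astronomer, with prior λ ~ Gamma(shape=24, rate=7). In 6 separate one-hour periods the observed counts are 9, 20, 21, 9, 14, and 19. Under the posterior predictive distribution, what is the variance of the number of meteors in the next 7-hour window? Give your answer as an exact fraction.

Total count: 9 + 20 + 21 + 9 + 14 + 19 = 92.
Total exposure: 6 hours.
Conjugate update: add total count to the shape and total exposure to the rate, giving Gamma(116, 13).
The posterior predictive for a window of length T is Negative Binomial with variance T·α'·(β'+T)/β'² = 7·116·20/169 = 16240/169.

16240/169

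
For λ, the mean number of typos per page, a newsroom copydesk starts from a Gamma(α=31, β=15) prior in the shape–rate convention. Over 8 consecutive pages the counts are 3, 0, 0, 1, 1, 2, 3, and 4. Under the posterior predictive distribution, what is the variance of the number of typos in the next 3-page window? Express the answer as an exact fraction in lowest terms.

Total count: 3 + 0 + 0 + 1 + 1 + 2 + 3 + 4 = 14.
Total exposure: 8 pages.
Conjugate update: add total count to the shape and total exposure to the rate, giving Gamma(45, 23).
The posterior predictive for a window of length T is Negative Binomial with variance T·α'·(β'+T)/β'² = 3·45·26/529 = 3510/529.

3510/529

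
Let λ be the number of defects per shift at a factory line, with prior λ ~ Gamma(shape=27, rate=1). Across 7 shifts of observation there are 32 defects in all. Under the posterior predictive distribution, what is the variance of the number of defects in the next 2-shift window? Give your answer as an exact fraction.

Total count 32 over total exposure 7 shifts.
Gamma(α, β) with Poisson data over total exposure Σt gives posterior Gamma(α+Σx, β+Σt) = Gamma(59, 8).
The posterior predictive for a window of length T is Negative Binomial with variance T·α'·(β'+T)/β'² = 2·59·10/64 = 295/16.

295/16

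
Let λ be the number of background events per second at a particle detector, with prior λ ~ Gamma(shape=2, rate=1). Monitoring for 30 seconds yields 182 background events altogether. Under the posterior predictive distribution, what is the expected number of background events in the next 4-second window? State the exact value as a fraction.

Total count 182 over total exposure 30 seconds.
Gamma(α, β) with Poisson data over total exposure Σt gives posterior Gamma(α+Σx, β+Σt) = Gamma(184, 31).
Predictive mean over a 4-second window = T·E[λ|data] = 4·184/31 = 736/31.

736/31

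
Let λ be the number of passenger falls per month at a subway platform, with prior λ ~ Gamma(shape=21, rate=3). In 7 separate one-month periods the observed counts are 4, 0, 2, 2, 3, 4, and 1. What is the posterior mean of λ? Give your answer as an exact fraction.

Total count: 4 + 0 + 2 + 2 + 3 + 4 + 1 = 16.
Total exposure: 7 months.
Gamma(α, β) with Poisson data over total exposure Σt gives posterior Gamma(α+Σx, β+Σt) = Gamma(37, 10).
Posterior mean = α'/β' = 37/10.

37/10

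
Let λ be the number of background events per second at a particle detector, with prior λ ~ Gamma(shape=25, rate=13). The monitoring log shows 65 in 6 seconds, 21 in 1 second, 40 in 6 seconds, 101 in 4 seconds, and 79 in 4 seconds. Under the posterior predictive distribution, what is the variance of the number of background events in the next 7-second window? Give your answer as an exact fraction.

Total count: 65 + 21 + 40 + 101 + 79 = 306.
Total exposure: 6 + 1 + 6 + 4 + 4 = 21 seconds.
Conjugate update: add total count to the shape and total exposure to the rate, giving Gamma(331, 34).
The posterior predictive for a window of length T is Negative Binomial with variance T·α'·(β'+T)/β'² = 7·331·41/1156 = 94997/1156.

94997/1156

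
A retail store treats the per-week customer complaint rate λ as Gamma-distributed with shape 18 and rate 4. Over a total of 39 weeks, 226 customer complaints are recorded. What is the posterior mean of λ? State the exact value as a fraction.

Total count 226 over total exposure 39 weeks.
Conjugate update: add total count to the shape and total exposure to the rate, giving Gamma(244, 43).
Posterior mean = α'/β' = 244/43.

244/43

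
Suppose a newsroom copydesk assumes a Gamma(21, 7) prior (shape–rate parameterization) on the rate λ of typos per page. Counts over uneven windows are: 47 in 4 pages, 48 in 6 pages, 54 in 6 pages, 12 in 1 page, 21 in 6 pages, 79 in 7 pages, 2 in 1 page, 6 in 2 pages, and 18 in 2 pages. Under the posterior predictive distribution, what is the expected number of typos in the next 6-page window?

Total count: 47 + 48 + 54 + 12 + 21 + 79 + 2 + 6 + 18 = 287.
Total exposure: 4 + 6 + 6 + 1 + 6 + 7 + 1 + 2 + 2 = 35 pages.
Conjugate update: add total count to the shape and total exposure to the rate, giving Gamma(308, 42).
Predictive mean over a 6-page window = T·E[λ|data] = 6·308/42 = 44.

44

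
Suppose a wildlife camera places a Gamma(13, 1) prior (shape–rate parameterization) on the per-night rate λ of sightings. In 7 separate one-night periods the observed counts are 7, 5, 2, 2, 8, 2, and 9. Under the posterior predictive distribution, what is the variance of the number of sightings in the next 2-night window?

15

Total count: 7 + 5 + 2 + 2 + 8 + 2 + 9 = 35.
Total exposure: 7 nights.
Conjugate update: add total count to the shape and total exposure to the rate, giving Gamma(48, 8).
The posterior predictive for a window of length T is Negative Binomial with variance T·α'·(β'+T)/β'² = 2·48·10/64 = 15.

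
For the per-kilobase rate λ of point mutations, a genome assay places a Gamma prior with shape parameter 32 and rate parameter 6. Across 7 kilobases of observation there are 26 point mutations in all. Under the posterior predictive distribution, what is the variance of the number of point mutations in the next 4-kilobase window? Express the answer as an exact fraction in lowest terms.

3944/169

Total count 26 over total exposure 7 kilobases.
By Gamma–Poisson conjugacy, the posterior is Gamma(α + Σx, β + Σt) = Gamma(32 + 26, 6 + 7) = Gamma(58, 13).
The posterior predictive for a window of length T is Negative Binomial with variance T·α'·(β'+T)/β'² = 4·58·17/169 = 3944/169.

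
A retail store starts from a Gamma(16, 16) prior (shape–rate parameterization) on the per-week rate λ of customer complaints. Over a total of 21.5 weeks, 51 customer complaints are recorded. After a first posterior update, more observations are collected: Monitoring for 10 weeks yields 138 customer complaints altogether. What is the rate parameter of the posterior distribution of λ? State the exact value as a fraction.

Total count 51 over total exposure 21.5 weeks.
After the first batch: Gamma(16 + 51, 16 + 21.5) = Gamma(67, 75/2).
Total count 138 over total exposure 10 weeks.
After the second batch: Gamma(67 + 138, 75/2 + 10) = Gamma(205, 95/2).

95/2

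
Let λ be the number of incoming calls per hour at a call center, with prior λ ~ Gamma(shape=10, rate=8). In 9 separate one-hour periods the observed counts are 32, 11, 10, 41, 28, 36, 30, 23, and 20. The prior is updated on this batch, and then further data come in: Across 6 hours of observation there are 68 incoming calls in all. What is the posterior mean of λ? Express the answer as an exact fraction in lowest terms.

Total count: 32 + 11 + 10 + 41 + 28 + 36 + 30 + 23 + 20 = 231.
Total exposure: 9 hours.
After the first batch: Gamma(10 + 231, 8 + 9) = Gamma(241, 17).
Total count 68 over total exposure 6 hours.
After the second batch: Gamma(241 + 68, 17 + 6) = Gamma(309, 23).
Posterior mean = α'/β' = 309/23.

309/23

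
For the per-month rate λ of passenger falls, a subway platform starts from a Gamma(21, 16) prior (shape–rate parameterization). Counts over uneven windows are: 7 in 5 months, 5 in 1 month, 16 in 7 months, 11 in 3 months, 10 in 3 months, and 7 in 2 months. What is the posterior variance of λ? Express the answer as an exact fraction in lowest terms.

Total count: 7 + 5 + 16 + 11 + 10 + 7 = 56.
Total exposure: 5 + 1 + 7 + 3 + 3 + 2 = 21 months.
The Gamma prior is conjugate for the Poisson rate, so λ | data ~ Gamma(21+56, 16+21) = Gamma(77, 37).
Posterior variance = α'/β'² = 77/1369.

77/1369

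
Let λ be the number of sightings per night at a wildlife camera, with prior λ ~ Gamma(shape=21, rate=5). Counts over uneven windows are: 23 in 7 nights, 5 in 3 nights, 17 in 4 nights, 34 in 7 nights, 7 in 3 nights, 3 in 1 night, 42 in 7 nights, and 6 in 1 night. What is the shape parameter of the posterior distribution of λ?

158

Total count: 23 + 5 + 17 + 34 + 7 + 3 + 42 + 6 = 137.
Total exposure: 7 + 3 + 4 + 7 + 3 + 1 + 7 + 1 = 33 nights.
Gamma(α, β) with Poisson data over total exposure Σt gives posterior Gamma(α+Σx, β+Σt) = Gamma(158, 38).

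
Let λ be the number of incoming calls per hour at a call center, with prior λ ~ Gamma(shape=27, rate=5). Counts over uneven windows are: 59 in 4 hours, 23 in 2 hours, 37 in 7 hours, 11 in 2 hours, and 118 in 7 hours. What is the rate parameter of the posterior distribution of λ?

Total count: 59 + 23 + 37 + 11 + 118 = 248.
Total exposure: 4 + 2 + 7 + 2 + 7 = 22 hours.
The Gamma prior is conjugate for the Poisson rate, so λ | data ~ Gamma(27+248, 5+22) = Gamma(275, 27).

27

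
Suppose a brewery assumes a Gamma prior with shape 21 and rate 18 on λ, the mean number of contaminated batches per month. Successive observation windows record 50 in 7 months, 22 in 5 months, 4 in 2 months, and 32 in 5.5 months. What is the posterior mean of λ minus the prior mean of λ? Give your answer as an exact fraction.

341/150

Total count: 50 + 22 + 4 + 32 = 108.
Total exposure: 7 + 5 + 2 + 5.5 = 19.5 months.
Posterior: α' = 21 + 108 = 129, β' = 18 + 19.5 = 75/2.
Posterior mean = 129/(75/2) = 86/25; prior mean = 21/18 = 7/6. Difference = 86/25 − 7/6 = 341/150.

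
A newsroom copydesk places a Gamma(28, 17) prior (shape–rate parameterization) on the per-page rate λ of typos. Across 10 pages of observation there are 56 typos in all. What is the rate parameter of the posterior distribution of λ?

Total count 56 over total exposure 10 pages.
By Gamma–Poisson conjugacy, the posterior is Gamma(α + Σx, β + Σt) = Gamma(28 + 56, 17 + 10) = Gamma(84, 27).

27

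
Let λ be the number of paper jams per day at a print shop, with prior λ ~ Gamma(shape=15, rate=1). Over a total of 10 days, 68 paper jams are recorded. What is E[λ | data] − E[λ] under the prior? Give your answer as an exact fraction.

Total count 68 over total exposure 10 days.
The Gamma prior is conjugate for the Poisson rate, so λ | data ~ Gamma(15+68, 1+10) = Gamma(83, 11).
Posterior mean = 83/11 = 83/11; prior mean = 15/1 = 15. Difference = 83/11 − 15 = -82/11.

-82/11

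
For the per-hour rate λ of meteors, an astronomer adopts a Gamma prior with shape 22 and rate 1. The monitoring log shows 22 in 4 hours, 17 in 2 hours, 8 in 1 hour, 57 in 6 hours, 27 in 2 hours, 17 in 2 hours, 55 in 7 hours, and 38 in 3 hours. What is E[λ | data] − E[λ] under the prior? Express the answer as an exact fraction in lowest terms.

-353/28

Total count: 22 + 17 + 8 + 57 + 27 + 17 + 55 + 38 = 241.
Total exposure: 4 + 2 + 1 + 6 + 2 + 2 + 7 + 3 = 27 hours.
By Gamma–Poisson conjugacy, the posterior is Gamma(α + Σx, β + Σt) = Gamma(22 + 241, 1 + 27) = Gamma(263, 28).
Posterior mean = 263/28 = 263/28; prior mean = 22/1 = 22. Difference = 263/28 − 22 = -353/28.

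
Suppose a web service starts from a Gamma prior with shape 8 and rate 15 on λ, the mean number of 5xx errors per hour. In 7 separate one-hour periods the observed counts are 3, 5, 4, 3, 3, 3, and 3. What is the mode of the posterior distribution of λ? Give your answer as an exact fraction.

31/22

Total count: 3 + 5 + 4 + 3 + 3 + 3 + 3 = 24.
Total exposure: 7 hours.
By Gamma–Poisson conjugacy, the posterior is Gamma(α + Σx, β + Σt) = Gamma(8 + 24, 15 + 7) = Gamma(32, 22).
Posterior mode = (α'−1)/β' = 31/22.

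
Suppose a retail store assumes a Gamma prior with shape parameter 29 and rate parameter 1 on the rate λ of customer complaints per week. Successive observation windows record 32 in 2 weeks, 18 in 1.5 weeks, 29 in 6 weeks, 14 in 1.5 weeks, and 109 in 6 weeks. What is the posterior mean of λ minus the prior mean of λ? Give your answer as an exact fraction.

Total count: 32 + 18 + 29 + 14 + 109 = 202.
Total exposure: 2 + 1.5 + 6 + 1.5 + 6 = 17 weeks.
Gamma(α, β) with Poisson data over total exposure Σt gives posterior Gamma(α+Σx, β+Σt) = Gamma(231, 18).
Posterior mean = 231/18 = 77/6; prior mean = 29/1 = 29. Difference = 77/6 − 29 = -97/6.

-97/6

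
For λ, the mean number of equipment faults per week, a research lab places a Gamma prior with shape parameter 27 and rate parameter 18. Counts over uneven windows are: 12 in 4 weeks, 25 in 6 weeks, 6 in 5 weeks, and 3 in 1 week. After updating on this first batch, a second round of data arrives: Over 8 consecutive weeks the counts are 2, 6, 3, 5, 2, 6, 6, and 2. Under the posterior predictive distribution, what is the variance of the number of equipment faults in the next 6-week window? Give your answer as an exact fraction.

Total count: 12 + 25 + 6 + 3 = 46.
Total exposure: 4 + 6 + 5 + 1 = 16 weeks.
After the first batch: Gamma(27 + 46, 18 + 16) = Gamma(73, 34).
Total count: 2 + 6 + 3 + 5 + 2 + 6 + 6 + 2 = 32.
Total exposure: 8 weeks.
After the second batch: Gamma(73 + 32, 34 + 8) = Gamma(105, 42).
The posterior predictive for a window of length T is Negative Binomial with variance T·α'·(β'+T)/β'² = 6·105·48/1764 = 120/7.

120/7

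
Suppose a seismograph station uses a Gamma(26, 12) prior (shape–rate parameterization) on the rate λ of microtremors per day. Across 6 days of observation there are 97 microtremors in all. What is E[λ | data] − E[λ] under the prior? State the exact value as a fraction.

14/3

Total count 97 over total exposure 6 days.
Gamma(α, β) with Poisson data over total exposure Σt gives posterior Gamma(α+Σx, β+Σt) = Gamma(123, 18).
Posterior mean = 123/18 = 41/6; prior mean = 26/12 = 13/6. Difference = 41/6 − 13/6 = 14/3.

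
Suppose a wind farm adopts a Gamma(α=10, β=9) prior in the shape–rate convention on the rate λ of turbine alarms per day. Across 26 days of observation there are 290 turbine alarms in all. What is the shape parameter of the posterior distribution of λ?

Total count 290 over total exposure 26 days.
The Gamma prior is conjugate for the Poisson rate, so λ | data ~ Gamma(10+290, 9+26) = Gamma(300, 35).

300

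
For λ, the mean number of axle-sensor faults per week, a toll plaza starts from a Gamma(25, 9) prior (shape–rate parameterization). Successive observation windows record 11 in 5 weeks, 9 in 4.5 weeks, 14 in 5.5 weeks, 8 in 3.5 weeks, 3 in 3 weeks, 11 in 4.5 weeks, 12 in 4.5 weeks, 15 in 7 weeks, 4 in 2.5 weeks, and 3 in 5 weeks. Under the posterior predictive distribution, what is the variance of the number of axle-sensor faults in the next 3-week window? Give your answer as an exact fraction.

Total count: 11 + 9 + 14 + 8 + 3 + 11 + 12 + 15 + 4 + 3 = 90.
Total exposure: 5 + 4.5 + 5.5 + 3.5 + 3 + 4.5 + 4.5 + 7 + 2.5 + 5 = 45 weeks.
Posterior: α' = 25 + 90 = 115, β' = 9 + 45 = 54.
The posterior predictive for a window of length T is Negative Binomial with variance T·α'·(β'+T)/β'² = 3·115·57/2916 = 2185/324.

2185/324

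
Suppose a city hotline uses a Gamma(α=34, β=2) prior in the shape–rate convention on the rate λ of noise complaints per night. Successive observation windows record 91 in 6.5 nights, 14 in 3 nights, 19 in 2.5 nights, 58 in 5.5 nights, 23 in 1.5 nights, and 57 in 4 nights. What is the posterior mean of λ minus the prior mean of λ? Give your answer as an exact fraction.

-129/25

Total count: 91 + 14 + 19 + 58 + 23 + 57 = 262.
Total exposure: 6.5 + 3 + 2.5 + 5.5 + 1.5 + 4 = 23 nights.
Gamma(α, β) with Poisson data over total exposure Σt gives posterior Gamma(α+Σx, β+Σt) = Gamma(296, 25).
Posterior mean = 296/25 = 296/25; prior mean = 34/2 = 17. Difference = 296/25 − 17 = -129/25.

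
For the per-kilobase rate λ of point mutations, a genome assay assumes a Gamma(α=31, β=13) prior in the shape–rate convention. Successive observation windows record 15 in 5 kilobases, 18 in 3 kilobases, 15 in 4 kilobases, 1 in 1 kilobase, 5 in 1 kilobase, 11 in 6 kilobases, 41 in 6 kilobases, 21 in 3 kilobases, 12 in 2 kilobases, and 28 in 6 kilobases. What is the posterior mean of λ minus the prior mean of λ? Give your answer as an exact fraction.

Total count: 15 + 18 + 15 + 1 + 5 + 11 + 41 + 21 + 12 + 28 = 167.
Total exposure: 5 + 3 + 4 + 1 + 1 + 6 + 6 + 3 + 2 + 6 = 37 kilobases.
Posterior: α' = 31 + 167 = 198, β' = 13 + 37 = 50.
Posterior mean = 198/50 = 99/25; prior mean = 31/13 = 31/13. Difference = 99/25 − 31/13 = 512/325.

512/325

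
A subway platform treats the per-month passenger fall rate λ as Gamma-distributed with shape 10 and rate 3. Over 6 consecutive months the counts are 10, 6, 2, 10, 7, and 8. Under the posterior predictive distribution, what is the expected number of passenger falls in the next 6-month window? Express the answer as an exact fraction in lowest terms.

106/3

Total count: 10 + 6 + 2 + 10 + 7 + 8 = 43.
Total exposure: 6 months.
By Gamma–Poisson conjugacy, the posterior is Gamma(α + Σx, β + Σt) = Gamma(10 + 43, 3 + 6) = Gamma(53, 9).
Predictive mean over a 6-month window = T·E[λ|data] = 6·53/9 = 106/3.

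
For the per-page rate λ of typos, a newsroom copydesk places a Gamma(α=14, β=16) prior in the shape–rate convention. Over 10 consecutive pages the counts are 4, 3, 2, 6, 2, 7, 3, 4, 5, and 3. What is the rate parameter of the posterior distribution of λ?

Total count: 4 + 3 + 2 + 6 + 2 + 7 + 3 + 4 + 5 + 3 = 39.
Total exposure: 10 pages.
Posterior: α' = 14 + 39 = 53, β' = 16 + 10 = 26.

26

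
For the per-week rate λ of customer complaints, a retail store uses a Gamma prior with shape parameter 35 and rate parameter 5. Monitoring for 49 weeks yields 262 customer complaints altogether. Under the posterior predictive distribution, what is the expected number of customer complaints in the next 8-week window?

44

Total count 262 over total exposure 49 weeks.
Conjugate update: add total count to the shape and total exposure to the rate, giving Gamma(297, 54).
Predictive mean over an 8-week window = T·E[λ|data] = 8·297/54 = 44.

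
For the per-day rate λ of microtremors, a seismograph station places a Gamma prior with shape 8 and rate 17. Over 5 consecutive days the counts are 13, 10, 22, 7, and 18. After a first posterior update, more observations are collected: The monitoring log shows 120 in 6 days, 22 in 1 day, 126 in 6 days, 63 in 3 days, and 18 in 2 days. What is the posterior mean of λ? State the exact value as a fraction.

Total count: 13 + 10 + 22 + 7 + 18 = 70.
Total exposure: 5 days.
After the first batch: Gamma(8 + 70, 17 + 5) = Gamma(78, 22).
Total count: 120 + 22 + 126 + 63 + 18 = 349.
Total exposure: 6 + 1 + 6 + 3 + 2 = 18 days.
After the second batch: Gamma(78 + 349, 22 + 18) = Gamma(427, 40).
Posterior mean = α'/β' = 427/40.

427/40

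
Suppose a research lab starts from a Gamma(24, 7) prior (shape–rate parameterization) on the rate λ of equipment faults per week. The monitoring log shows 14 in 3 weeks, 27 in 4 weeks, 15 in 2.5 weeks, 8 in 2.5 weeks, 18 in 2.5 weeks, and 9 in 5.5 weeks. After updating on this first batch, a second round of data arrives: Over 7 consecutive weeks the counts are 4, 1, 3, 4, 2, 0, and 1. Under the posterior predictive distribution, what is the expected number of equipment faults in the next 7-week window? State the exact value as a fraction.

455/17

Total count: 14 + 27 + 15 + 8 + 18 + 9 = 91.
Total exposure: 3 + 4 + 2.5 + 2.5 + 2.5 + 5.5 = 20 weeks.
After the first batch: Gamma(24 + 91, 7 + 20) = Gamma(115, 27).
Total count: 4 + 1 + 3 + 4 + 2 + 0 + 1 = 15.
Total exposure: 7 weeks.
After the second batch: Gamma(115 + 15, 27 + 7) = Gamma(130, 34).
Predictive mean over a 7-week window = T·E[λ|data] = 7·130/34 = 455/17.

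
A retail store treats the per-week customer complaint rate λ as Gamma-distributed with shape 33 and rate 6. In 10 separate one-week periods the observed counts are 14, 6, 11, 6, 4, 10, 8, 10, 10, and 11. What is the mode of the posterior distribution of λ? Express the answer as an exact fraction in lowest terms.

61/8

Total count: 14 + 6 + 11 + 6 + 4 + 10 + 8 + 10 + 10 + 11 = 90.
Total exposure: 10 weeks.
By Gamma–Poisson conjugacy, the posterior is Gamma(α + Σx, β + Σt) = Gamma(33 + 90, 6 + 10) = Gamma(123, 16).
Posterior mode = (α'−1)/β' = 122/16 = 61/8.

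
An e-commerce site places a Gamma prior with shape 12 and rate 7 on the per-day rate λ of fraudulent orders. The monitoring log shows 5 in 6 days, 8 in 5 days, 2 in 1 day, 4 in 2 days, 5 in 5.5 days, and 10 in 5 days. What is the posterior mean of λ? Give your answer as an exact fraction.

92/63

Total count: 5 + 8 + 2 + 4 + 5 + 10 = 34.
Total exposure: 6 + 5 + 1 + 2 + 5.5 + 5 = 24.5 days.
Posterior: α' = 12 + 34 = 46, β' = 7 + 24.5 = 63/2.
Posterior mean = α'/β' = 46/(63/2) = 92/63.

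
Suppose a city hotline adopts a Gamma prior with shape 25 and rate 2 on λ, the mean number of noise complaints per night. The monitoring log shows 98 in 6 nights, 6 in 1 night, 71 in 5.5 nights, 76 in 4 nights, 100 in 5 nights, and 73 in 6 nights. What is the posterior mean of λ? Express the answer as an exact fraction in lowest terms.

Total count: 98 + 6 + 71 + 76 + 100 + 73 = 424.
Total exposure: 6 + 1 + 5.5 + 4 + 5 + 6 = 27.5 nights.
Conjugate update: add total count to the shape and total exposure to the rate, giving Gamma(449, 59/2).
Posterior mean = α'/β' = 449/(59/2) = 898/59.

898/59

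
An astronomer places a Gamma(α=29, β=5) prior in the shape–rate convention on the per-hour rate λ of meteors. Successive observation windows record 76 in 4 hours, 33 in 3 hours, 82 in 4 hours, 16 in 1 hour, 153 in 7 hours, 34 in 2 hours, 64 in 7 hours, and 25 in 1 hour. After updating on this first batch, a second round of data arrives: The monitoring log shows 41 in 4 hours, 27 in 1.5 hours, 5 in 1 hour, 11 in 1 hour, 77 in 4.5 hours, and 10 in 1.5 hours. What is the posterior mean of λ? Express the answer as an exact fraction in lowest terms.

Total count: 76 + 33 + 82 + 16 + 153 + 34 + 64 + 25 = 483.
Total exposure: 4 + 3 + 4 + 1 + 7 + 2 + 7 + 1 = 29 hours.
After the first batch: Gamma(29 + 483, 5 + 29) = Gamma(512, 34).
Total count: 41 + 27 + 5 + 11 + 77 + 10 = 171.
Total exposure: 4 + 1.5 + 1 + 1 + 4.5 + 1.5 = 13.5 hours.
After the second batch: Gamma(512 + 171, 34 + 13.5) = Gamma(683, 95/2).
Posterior mean = α'/β' = 683/(95/2) = 1366/95.

1366/95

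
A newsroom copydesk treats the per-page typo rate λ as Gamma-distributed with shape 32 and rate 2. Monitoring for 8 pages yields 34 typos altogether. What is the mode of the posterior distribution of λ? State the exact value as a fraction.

Total count 34 over total exposure 8 pages.
By Gamma–Poisson conjugacy, the posterior is Gamma(α + Σx, β + Σt) = Gamma(32 + 34, 2 + 8) = Gamma(66, 10).
Posterior mode = (α'−1)/β' = 65/10 = 13/2.

13/2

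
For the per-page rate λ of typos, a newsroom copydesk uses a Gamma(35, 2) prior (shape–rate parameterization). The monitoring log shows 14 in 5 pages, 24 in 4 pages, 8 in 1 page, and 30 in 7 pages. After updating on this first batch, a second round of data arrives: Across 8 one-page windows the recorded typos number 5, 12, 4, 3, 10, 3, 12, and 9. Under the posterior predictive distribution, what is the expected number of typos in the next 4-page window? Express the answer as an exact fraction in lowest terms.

676/27

Total count: 14 + 24 + 8 + 30 = 76.
Total exposure: 5 + 4 + 1 + 7 = 17 pages.
After the first batch: Gamma(35 + 76, 2 + 17) = Gamma(111, 19).
Total count: 5 + 12 + 4 + 3 + 10 + 3 + 12 + 9 = 58.
Total exposure: 8 pages.
After the second batch: Gamma(111 + 58, 19 + 8) = Gamma(169, 27).
Predictive mean over a 4-page window = T·E[λ|data] = 4·169/27 = 676/27.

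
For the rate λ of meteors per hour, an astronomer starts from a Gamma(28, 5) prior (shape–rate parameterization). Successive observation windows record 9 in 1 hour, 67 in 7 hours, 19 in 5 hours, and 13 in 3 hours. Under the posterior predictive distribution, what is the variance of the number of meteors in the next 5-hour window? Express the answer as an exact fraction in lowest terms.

Total count: 9 + 67 + 19 + 13 = 108.
Total exposure: 1 + 7 + 5 + 3 = 16 hours.
Conjugate update: add total count to the shape and total exposure to the rate, giving Gamma(136, 21).
The posterior predictive for a window of length T is Negative Binomial with variance T·α'·(β'+T)/β'² = 5·136·26/441 = 17680/441.

17680/441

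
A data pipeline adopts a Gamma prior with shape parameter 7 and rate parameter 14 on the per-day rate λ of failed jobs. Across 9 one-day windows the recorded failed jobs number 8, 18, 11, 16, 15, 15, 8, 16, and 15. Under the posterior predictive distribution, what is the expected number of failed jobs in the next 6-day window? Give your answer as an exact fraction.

Total count: 8 + 18 + 11 + 16 + 15 + 15 + 8 + 16 + 15 = 122.
Total exposure: 9 days.
By Gamma–Poisson conjugacy, the posterior is Gamma(α + Σx, β + Σt) = Gamma(7 + 122, 14 + 9) = Gamma(129, 23).
Predictive mean over a 6-day window = T·E[λ|data] = 6·129/23 = 774/23.

774/23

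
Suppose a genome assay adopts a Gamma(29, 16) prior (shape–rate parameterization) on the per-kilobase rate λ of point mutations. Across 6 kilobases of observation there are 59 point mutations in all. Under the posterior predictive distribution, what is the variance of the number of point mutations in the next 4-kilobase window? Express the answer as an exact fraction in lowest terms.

Total count 59 over total exposure 6 kilobases.
By Gamma–Poisson conjugacy, the posterior is Gamma(α + Σx, β + Σt) = Gamma(29 + 59, 16 + 6) = Gamma(88, 22).
The posterior predictive for a window of length T is Negative Binomial with variance T·α'·(β'+T)/β'² = 4·88·26/484 = 208/11.

208/11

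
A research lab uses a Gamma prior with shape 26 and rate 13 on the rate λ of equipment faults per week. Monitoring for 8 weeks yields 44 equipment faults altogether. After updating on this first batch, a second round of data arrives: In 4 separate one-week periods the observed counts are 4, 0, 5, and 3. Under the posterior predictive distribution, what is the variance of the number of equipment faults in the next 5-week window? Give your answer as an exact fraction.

492/25

Total count 44 over total exposure 8 weeks.
After the first batch: Gamma(26 + 44, 13 + 8) = Gamma(70, 21).
Total count: 4 + 0 + 5 + 3 = 12.
Total exposure: 4 weeks.
After the second batch: Gamma(70 + 12, 21 + 4) = Gamma(82, 25).
The posterior predictive for a window of length T is Negative Binomial with variance T·α'·(β'+T)/β'² = 5·82·30/625 = 492/25.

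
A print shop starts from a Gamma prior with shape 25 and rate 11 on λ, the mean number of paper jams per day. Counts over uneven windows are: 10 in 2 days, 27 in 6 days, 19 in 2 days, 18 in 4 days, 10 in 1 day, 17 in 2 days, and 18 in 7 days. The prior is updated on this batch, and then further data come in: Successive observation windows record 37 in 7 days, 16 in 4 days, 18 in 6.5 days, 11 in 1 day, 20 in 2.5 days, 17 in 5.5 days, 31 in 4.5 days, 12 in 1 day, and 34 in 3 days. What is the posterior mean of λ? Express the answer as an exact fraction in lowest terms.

Total count: 10 + 27 + 19 + 18 + 10 + 17 + 18 = 119.
Total exposure: 2 + 6 + 2 + 4 + 1 + 2 + 7 = 24 days.
After the first batch: Gamma(25 + 119, 11 + 24) = Gamma(144, 35).
Total count: 37 + 16 + 18 + 11 + 20 + 17 + 31 + 12 + 34 = 196.
Total exposure: 7 + 4 + 6.5 + 1 + 2.5 + 5.5 + 4.5 + 1 + 3 = 35 days.
After the second batch: Gamma(144 + 196, 35 + 35) = Gamma(340, 70).
Posterior mean = α'/β' = 340/70 = 34/7.

34/7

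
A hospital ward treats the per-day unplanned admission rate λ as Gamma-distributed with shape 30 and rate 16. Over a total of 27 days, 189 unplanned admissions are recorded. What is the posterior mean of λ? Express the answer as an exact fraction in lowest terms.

Total count 189 over total exposure 27 days.
By Gamma–Poisson conjugacy, the posterior is Gamma(α + Σx, β + Σt) = Gamma(30 + 189, 16 + 27) = Gamma(219, 43).
Posterior mean = α'/β' = 219/43.

219/43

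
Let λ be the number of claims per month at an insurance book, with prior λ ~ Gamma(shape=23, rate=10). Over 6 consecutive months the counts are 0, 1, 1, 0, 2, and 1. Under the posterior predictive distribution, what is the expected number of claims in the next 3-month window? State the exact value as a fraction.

Total count: 0 + 1 + 1 + 0 + 2 + 1 = 5.
Total exposure: 6 months.
Conjugate update: add total count to the shape and total exposure to the rate, giving Gamma(28, 16).
Predictive mean over a 3-month window = T·E[λ|data] = 3·28/16 = 21/4.

21/4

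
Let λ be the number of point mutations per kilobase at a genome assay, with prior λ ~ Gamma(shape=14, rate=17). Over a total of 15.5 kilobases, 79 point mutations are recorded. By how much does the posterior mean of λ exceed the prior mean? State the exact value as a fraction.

2252/1105

Total count 79 over total exposure 15.5 kilobases.
Conjugate update: add total count to the shape and total exposure to the rate, giving Gamma(93, 65/2).
Posterior mean = 93/(65/2) = 186/65; prior mean = 14/17 = 14/17. Difference = 186/65 − 14/17 = 2252/1105.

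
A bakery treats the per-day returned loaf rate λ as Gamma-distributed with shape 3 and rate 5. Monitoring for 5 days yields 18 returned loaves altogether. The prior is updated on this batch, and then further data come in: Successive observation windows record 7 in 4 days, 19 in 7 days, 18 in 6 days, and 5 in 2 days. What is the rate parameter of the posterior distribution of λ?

Total count 18 over total exposure 5 days.
After the first batch: Gamma(3 + 18, 5 + 5) = Gamma(21, 10).
Total count: 7 + 19 + 18 + 5 = 49.
Total exposure: 4 + 7 + 6 + 2 = 19 days.
After the second batch: Gamma(21 + 49, 10 + 19) = Gamma(70, 29).

29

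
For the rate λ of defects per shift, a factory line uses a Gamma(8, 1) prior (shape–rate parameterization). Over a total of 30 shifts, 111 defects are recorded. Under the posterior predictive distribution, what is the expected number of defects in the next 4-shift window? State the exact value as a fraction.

Total count 111 over total exposure 30 shifts.
Gamma(α, β) with Poisson data over total exposure Σt gives posterior Gamma(α+Σx, β+Σt) = Gamma(119, 31).
Predictive mean over a 4-shift window = T·E[λ|data] = 4·119/31 = 476/31.

476/31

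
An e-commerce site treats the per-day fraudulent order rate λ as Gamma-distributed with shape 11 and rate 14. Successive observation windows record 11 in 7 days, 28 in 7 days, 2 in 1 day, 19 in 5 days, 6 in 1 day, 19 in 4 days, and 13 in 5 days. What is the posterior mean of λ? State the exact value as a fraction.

109/44

Total count: 11 + 28 + 2 + 19 + 6 + 19 + 13 = 98.
Total exposure: 7 + 7 + 1 + 5 + 1 + 4 + 5 = 30 days.
Conjugate update: add total count to the shape and total exposure to the rate, giving Gamma(109, 44).
Posterior mean = α'/β' = 109/44.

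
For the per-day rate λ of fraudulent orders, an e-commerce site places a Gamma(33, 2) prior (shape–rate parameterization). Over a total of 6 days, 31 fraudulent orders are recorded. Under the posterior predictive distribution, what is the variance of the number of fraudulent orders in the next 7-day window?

Total count 31 over total exposure 6 days.
The Gamma prior is conjugate for the Poisson rate, so λ | data ~ Gamma(33+31, 2+6) = Gamma(64, 8).
The posterior predictive for a window of length T is Negative Binomial with variance T·α'·(β'+T)/β'² = 7·64·15/64 = 105.

105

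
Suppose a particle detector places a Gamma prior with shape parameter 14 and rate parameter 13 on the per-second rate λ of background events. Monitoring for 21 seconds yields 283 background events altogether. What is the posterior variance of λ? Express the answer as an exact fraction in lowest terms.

Total count 283 over total exposure 21 seconds.
Conjugate update: add total count to the shape and total exposure to the rate, giving Gamma(297, 34).
Posterior variance = α'/β'² = 297/1156.

297/1156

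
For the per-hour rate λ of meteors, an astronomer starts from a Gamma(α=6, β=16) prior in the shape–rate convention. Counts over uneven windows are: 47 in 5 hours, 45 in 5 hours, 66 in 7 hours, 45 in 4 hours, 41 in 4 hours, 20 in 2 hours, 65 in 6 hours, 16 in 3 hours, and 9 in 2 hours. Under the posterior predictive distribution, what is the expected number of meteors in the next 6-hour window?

40

Total count: 47 + 45 + 66 + 45 + 41 + 20 + 65 + 16 + 9 = 354.
Total exposure: 5 + 5 + 7 + 4 + 4 + 2 + 6 + 3 + 2 = 38 hours.
By Gamma–Poisson conjugacy, the posterior is Gamma(α + Σx, β + Σt) = Gamma(6 + 354, 16 + 38) = Gamma(360, 54).
Predictive mean over a 6-hour window = T·E[λ|data] = 6·360/54 = 40.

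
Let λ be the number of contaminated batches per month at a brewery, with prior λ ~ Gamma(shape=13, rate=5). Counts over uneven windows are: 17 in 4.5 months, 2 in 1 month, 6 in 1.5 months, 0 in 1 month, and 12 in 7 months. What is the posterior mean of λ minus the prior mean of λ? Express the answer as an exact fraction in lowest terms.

Total count: 17 + 2 + 6 + 0 + 12 = 37.
Total exposure: 4.5 + 1 + 1.5 + 1 + 7 = 15 months.
Gamma(α, β) with Poisson data over total exposure Σt gives posterior Gamma(α+Σx, β+Σt) = Gamma(50, 20).
Posterior mean = 50/20 = 5/2; prior mean = 13/5 = 13/5. Difference = 5/2 − 13/5 = -1/10.

-1/10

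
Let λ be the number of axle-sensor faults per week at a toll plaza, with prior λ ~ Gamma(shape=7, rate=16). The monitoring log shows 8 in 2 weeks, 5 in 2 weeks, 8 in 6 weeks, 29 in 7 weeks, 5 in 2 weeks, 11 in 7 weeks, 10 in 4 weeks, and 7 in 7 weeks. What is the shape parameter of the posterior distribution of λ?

90

Total count: 8 + 5 + 8 + 29 + 5 + 11 + 10 + 7 = 83.
Total exposure: 2 + 2 + 6 + 7 + 2 + 7 + 4 + 7 = 37 weeks.
By Gamma–Poisson conjugacy, the posterior is Gamma(α + Σx, β + Σt) = Gamma(7 + 83, 16 + 37) = Gamma(90, 53).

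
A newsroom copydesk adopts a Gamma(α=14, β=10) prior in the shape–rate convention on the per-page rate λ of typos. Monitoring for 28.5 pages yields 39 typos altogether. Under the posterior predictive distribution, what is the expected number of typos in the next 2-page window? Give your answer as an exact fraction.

Total count 39 over total exposure 28.5 pages.
Gamma(α, β) with Poisson data over total exposure Σt gives posterior Gamma(α+Σx, β+Σt) = Gamma(53, 77/2).
Predictive mean over a 2-page window = T·E[λ|data] = 2·53/(77/2) = 212/77.

212/77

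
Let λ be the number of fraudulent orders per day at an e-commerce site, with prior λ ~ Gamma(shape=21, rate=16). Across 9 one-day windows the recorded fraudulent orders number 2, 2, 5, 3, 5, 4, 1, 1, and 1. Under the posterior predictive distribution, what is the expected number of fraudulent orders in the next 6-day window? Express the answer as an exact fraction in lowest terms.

Total count: 2 + 2 + 5 + 3 + 5 + 4 + 1 + 1 + 1 = 24.
Total exposure: 9 days.
Posterior: α' = 21 + 24 = 45, β' = 16 + 9 = 25.
Predictive mean over a 6-day window = T·E[λ|data] = 6·45/25 = 54/5.

54/5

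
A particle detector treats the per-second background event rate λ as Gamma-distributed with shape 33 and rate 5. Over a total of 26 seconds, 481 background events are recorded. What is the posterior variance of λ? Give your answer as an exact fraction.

Total count 481 over total exposure 26 seconds.
By Gamma–Poisson conjugacy, the posterior is Gamma(α + Σx, β + Σt) = Gamma(33 + 481, 5 + 26) = Gamma(514, 31).
Posterior variance = α'/β'² = 514/961.

514/961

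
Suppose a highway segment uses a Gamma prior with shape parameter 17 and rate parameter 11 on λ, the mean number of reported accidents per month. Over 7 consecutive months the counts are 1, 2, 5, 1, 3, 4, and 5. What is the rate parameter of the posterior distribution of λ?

18

Total count: 1 + 2 + 5 + 1 + 3 + 4 + 5 = 21.
Total exposure: 7 months.
Conjugate update: add total count to the shape and total exposure to the rate, giving Gamma(38, 18).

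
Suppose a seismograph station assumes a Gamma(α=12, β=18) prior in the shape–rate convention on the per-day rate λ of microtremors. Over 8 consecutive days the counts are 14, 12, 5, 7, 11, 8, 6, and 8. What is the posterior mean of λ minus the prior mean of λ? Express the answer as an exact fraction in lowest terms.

197/78

Total count: 14 + 12 + 5 + 7 + 11 + 8 + 6 + 8 = 71.
Total exposure: 8 days.
The Gamma prior is conjugate for the Poisson rate, so λ | data ~ Gamma(12+71, 18+8) = Gamma(83, 26).
Posterior mean = 83/26 = 83/26; prior mean = 12/18 = 2/3. Difference = 83/26 − 2/3 = 197/78.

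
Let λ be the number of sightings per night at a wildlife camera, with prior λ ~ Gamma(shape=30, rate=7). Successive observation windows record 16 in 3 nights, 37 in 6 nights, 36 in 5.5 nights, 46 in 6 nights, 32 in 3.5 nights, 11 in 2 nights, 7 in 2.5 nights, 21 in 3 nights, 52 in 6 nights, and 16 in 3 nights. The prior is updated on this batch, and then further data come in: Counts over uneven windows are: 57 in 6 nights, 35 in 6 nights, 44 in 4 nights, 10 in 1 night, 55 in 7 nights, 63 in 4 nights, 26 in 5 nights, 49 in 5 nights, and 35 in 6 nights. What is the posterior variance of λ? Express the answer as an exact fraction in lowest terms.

Total count: 16 + 37 + 36 + 46 + 32 + 11 + 7 + 21 + 52 + 16 = 274.
Total exposure: 3 + 6 + 5.5 + 6 + 3.5 + 2 + 2.5 + 3 + 6 + 3 = 40.5 nights.
After the first batch: Gamma(30 + 274, 7 + 40.5) = Gamma(304, 95/2).
Total count: 57 + 35 + 44 + 10 + 55 + 63 + 26 + 49 + 35 = 374.
Total exposure: 6 + 6 + 4 + 1 + 7 + 4 + 5 + 5 + 6 = 44 nights.
After the second batch: Gamma(304 + 374, 95/2 + 44) = Gamma(678, 183/2).
Posterior variance = α'/β'² = 678/(33489/4) = 904/11163.

904/11163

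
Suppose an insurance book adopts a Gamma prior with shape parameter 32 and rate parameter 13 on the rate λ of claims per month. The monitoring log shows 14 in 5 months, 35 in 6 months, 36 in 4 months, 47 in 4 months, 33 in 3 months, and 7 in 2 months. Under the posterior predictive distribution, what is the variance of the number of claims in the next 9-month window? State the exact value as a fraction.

84456/1369

Total count: 14 + 35 + 36 + 47 + 33 + 7 = 172.
Total exposure: 5 + 6 + 4 + 4 + 3 + 2 = 24 months.
By Gamma–Poisson conjugacy, the posterior is Gamma(α + Σx, β + Σt) = Gamma(32 + 172, 13 + 24) = Gamma(204, 37).
The posterior predictive for a window of length T is Negative Binomial with variance T·α'·(β'+T)/β'² = 9·204·46/1369 = 84456/1369.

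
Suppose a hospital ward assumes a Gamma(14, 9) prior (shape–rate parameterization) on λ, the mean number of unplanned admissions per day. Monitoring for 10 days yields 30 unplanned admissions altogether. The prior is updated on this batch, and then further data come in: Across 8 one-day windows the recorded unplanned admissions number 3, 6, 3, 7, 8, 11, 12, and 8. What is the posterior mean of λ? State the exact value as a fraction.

Total count 30 over total exposure 10 days.
After the first batch: Gamma(14 + 30, 9 + 10) = Gamma(44, 19).
Total count: 3 + 6 + 3 + 7 + 8 + 11 + 12 + 8 = 58.
Total exposure: 8 days.
After the second batch: Gamma(44 + 58, 19 + 8) = Gamma(102, 27).
Posterior mean = α'/β' = 102/27 = 34/9.

34/9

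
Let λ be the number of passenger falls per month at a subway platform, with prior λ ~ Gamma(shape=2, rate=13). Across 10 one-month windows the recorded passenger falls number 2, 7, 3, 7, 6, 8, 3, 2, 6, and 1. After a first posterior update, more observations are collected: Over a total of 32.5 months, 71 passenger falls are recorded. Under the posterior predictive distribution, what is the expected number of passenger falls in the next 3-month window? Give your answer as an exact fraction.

236/37

Total count: 2 + 7 + 3 + 7 + 6 + 8 + 3 + 2 + 6 + 1 = 45.
Total exposure: 10 months.
After the first batch: Gamma(2 + 45, 13 + 10) = Gamma(47, 23).
Total count 71 over total exposure 32.5 months.
After the second batch: Gamma(47 + 71, 23 + 32.5) = Gamma(118, 111/2).
Predictive mean over a 3-month window = T·E[λ|data] = 3·118/(111/2) = 236/37.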